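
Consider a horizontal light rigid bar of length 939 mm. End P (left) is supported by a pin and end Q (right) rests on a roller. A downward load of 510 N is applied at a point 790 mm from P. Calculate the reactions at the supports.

P_x = 0, P_y = 80.93 N, Q_y = 429.1 N

ΣM about P: Q_y·939 − 510·790 = 0 → Q_y = 402900/939 = 429.073 ≈ 429.1 N.
ΣF_y = 0: P_y + 429.073 − 510 = 0 → P_y = 80.93 N.
ΣF_x = 0: no horizontal applied forces, so P_x = 0.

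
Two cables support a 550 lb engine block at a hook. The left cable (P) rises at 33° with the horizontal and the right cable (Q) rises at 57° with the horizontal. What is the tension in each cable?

T_P = 299.6 lb, T_Q = 461.3 lb

ΣF_x = 0: −T_P·cos33° + T_Q·cos57° = 0 → T_Q = 1.53986·T_P.
ΣF_y = 0: T_P·sin33° + T_Q·sin57° = 550.
Substitute: T_P·(0.544639 + 1.53986·0.838671) = 550 → T_P = 299.552 ≈ 299.6 lb.
Then T_Q = 1.53986 × 299.552 = 461.3 lb.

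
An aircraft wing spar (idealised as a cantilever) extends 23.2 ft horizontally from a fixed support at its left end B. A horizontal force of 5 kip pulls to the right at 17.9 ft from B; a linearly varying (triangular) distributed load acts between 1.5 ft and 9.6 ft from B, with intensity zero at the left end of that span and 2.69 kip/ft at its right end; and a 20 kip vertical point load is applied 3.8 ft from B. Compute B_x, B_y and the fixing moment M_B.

B_x = -5.000 kip, B_y = 30.89 kip, M_B = 151.2 kip·ft

Resultant of the triangular load: ½ × 2.69 × 8.1 = 10.8945 kip, acting at 6.9 ft from B (one-third of the span from the peak).
ΣF_x = 0: B_x + 5 = 0 → B_x = -5.000 kip.
ΣF_y = 0: B_y − ½·2.69·8.1 − 20 = 0 → B_y = 30.89 kip.
ΣM about B: M_B − (½·2.69·8.1)·6.9 − 20·3.8 = 0 → M_B = 151.2 kip·ft.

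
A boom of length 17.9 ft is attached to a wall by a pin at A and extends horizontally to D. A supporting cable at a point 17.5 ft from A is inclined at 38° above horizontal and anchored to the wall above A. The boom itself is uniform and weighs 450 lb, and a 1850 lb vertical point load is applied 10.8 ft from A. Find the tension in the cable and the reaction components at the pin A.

ΣM about A: T·sin38°·17.5 − 450·8.95 − 1850·10.8 = 0 → T = 24007.5/(17.5·0.615661) = 2228.27 ≈ 2228 lb.
ΣF_x = 0: A_x − T·cos38° = 0 → A_x = 2228.27 × 0.788011 = 1756 lb.
ΣF_y = 0: A_y + T·sin38° − 450 − 1850 = 0 → A_y = 2300 − 2228.27 × 0.615661 = 928.1 lb.

T = 2228 lb, A_x = 1756 lb, A_y = 928.1 lb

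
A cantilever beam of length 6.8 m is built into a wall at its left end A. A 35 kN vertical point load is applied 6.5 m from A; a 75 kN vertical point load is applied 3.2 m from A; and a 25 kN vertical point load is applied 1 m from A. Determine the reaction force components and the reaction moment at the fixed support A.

ΣF_x = 0: A_x = 0.
ΣF_y = 0: A_y − 35 − 75 − 25 = 0 → A_y = 135.0 kN.
ΣM about A: M_A − 35·6.5 − 75·3.2 − 25·1 = 0 → M_A = 492.5 kN·m.

A_x = 0, A_y = 135.0 kN, M_A = 492.5 kN·m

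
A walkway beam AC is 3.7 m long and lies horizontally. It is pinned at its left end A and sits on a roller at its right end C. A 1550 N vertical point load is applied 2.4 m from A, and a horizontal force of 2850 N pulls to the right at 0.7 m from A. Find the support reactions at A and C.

Taking moments about A: C_y·3.7 − 1550·2.4 = 0 → C_y = 3720/3.7 = 1005.41 ≈ 1005 N.
ΣF_y = 0: A_y + 1005.41 − 1550 = 0 → A_y = 544.6 N.
ΣF_x = 0: A_x + 2850 = 0 → A_x = -2850 N.

A_x = -2850 N, A_y = 544.6 N, C_y = 1005 N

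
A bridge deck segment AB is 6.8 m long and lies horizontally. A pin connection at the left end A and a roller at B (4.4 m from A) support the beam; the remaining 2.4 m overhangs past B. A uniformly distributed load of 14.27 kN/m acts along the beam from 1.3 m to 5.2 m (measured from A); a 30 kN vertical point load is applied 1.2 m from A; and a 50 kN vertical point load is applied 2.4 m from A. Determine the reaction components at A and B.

A_x = 0, A_y = 59.09 kN, B_y = 76.56 kN

Resultant of the distributed load: 14.27 × 3.9 = 55.653 kN at 3.25 m from A.
ΣM about A: B_y·4.4 − (14.27·3.9)·3.25 − 30·1.2 − 50·2.4 = 0 → B_y = 336.87225/4.4 = 76.5619 ≈ 76.56 kN.
ΣF_y = 0: A_y + 76.5619 − 14.27·3.9 − 30 − 50 = 0 → A_y = 59.09 kN.
ΣF_x = 0: no horizontal applied forces, so A_x = 0.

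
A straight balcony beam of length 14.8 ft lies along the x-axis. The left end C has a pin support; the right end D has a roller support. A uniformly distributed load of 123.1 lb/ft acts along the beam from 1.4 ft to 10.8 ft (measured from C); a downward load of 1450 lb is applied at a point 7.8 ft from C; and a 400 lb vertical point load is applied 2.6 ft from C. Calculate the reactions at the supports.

Resultant of the distributed load: 123.1 × 9.4 = 1157.14 lb at 6.1 ft from C.
ΣM about C: D_y·14.8 − (123.1·9.4)·6.1 − 1450·7.8 − 400·2.6 = 0 → D_y = 19408.554/14.8 = 1311.39 ≈ 1311 lb.
ΣF_y = 0: C_y + 1311.39 − 123.1·9.4 − 1450 − 400 = 0 → C_y = 1696 lb.
ΣF_x = 0: no horizontal applied forces, so C_x = 0.

C_x = 0, C_y = 1696 lb, D_y = 1311 lb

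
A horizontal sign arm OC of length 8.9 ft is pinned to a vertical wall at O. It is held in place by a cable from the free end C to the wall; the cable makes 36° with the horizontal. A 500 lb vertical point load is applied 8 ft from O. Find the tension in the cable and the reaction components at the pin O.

T = 764.6 lb, O_x = 618.6 lb, O_y = 50.56 lb

ΣM about O: T·sin36°·8.9 − 500·8 = 0 → T = 4000/(8.9·0.587785) = 764.63 ≈ 764.6 lb.
ΣF_x = 0: O_x − T·cos36° = 0 → O_x = 764.63 × 0.809017 = 618.6 lb.
ΣF_y = 0: O_y + T·sin36° − 500 = 0 → O_y = 500 − 764.63 × 0.587785 = 50.56 lb.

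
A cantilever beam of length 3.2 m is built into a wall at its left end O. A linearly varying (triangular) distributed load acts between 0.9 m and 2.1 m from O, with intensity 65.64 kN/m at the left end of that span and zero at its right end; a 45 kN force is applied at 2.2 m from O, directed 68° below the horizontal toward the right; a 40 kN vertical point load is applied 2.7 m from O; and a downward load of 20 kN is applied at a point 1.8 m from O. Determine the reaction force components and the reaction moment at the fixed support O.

O_x = -16.86 kN, O_y = 141.1 kN, M_O = 287.0 kN·m

Resultant of the triangular load: ½ × 65.64 × 1.2 = 39.384 kN, acting at 1.3 m from O (one-third of the span from the peak).
ΣF_x = 0: O_x + 45·cos68° = 0 → O_x = -16.86 kN.
ΣF_y = 0: O_y − ½·65.64·1.2 − 45·sin68° − 40 − 20 = 0 → O_y = 141.1 kN.
ΣM about O: M_O − (½·65.64·1.2)·1.3 − 45·sin68°·2.2 − 40·2.7 − 20·1.8 = 0 → M_O = 287.0 kN·m.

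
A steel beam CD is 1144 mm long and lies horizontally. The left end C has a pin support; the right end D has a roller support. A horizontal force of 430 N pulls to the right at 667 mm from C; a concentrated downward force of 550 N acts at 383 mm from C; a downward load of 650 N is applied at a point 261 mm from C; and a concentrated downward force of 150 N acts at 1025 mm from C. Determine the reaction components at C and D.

C_x = -430.0 N, C_y = 883.2 N, D_y = 466.8 N

ΣM about C: D_y·1144 − 550·383 − 650·261 − 150·1025 = 0 → D_y = 534050/1144 = 466.827 ≈ 466.8 N.
ΣF_y = 0: C_y + 466.827 − 550 − 650 − 150 = 0 → C_y = 883.2 N.
ΣF_x = 0: C_x + 430 = 0 → C_x = -430.0 N.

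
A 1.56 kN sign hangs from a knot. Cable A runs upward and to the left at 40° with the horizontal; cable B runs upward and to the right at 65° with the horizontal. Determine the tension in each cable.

T_A = 0.6825 kN, T_B = 1.237 kN

ΣF_x = 0: −T_A·cos40° + T_B·cos65° = 0 → T_B = 1.81262·T_A.
ΣF_y = 0: T_A·sin40° + T_B·sin65° = 1.56.
Substitute: T_A·(0.642788 + 1.81262·0.906308) = 1.56 → T_A = 0.68254 ≈ 0.6825 kN.
Then T_B = 1.81262 × 0.68254 = 1.237 kN.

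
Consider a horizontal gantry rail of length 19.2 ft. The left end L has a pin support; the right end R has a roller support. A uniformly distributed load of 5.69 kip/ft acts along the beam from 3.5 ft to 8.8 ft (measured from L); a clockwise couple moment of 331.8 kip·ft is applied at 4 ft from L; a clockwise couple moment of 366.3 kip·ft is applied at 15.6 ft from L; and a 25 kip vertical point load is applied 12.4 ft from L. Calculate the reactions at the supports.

L_x = 0, L_y = -7.008 kip, R_y = 62.16 kip

Resultant of the distributed load: 5.69 × 5.3 = 30.157 kip at 6.15 ft from L.
ΣM about L: R_y·19.2 − (5.69·5.3)·6.15 − 331.8 − 366.3 − 25·12.4 = 0 → R_y = 1193.56555/19.2 = 62.1649 ≈ 62.16 kip.
ΣF_y = 0: L_y + 62.1649 − 5.69·5.3 − 25 = 0 → L_y = -7.008 kip.
ΣF_x = 0: no horizontal applied forces, so L_x = 0.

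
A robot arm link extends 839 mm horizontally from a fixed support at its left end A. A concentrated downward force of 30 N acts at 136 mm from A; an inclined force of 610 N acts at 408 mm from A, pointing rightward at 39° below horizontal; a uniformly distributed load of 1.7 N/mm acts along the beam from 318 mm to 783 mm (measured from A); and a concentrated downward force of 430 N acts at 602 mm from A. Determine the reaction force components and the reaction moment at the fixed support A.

Resultant of the distributed load: 1.7 × 465 = 790.5 N at 550.5 mm from A.
ΣF_x = 0: A_x + 610·cos39° = 0 → A_x = -474.1 N.
ΣF_y = 0: A_y − 30 − 610·sin39° − 1.7·465 − 430 = 0 → A_y = 1634 N.
ΣM about A: M_A − 30·136 − 610·sin39°·408 − (1.7·465)·550.5 − 430·602 = 0 → M_A = 854700 N·mm.

A_x = -474.1 N, A_y = 1634 N, M_A = 854700 N·mm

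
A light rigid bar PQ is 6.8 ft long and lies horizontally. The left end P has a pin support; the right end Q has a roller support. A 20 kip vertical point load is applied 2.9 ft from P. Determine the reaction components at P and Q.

P_x = 0, P_y = 11.47 kip, Q_y = 8.529 kip

ΣM about P: Q_y·6.8 − 20·2.9 = 0 → Q_y = 58/6.8 = 8.52941 ≈ 8.529 kip.
ΣF_y = 0: P_y + 8.52941 − 20 = 0 → P_y = 11.47 kip.
ΣF_x = 0: no horizontal applied forces, so P_x = 0.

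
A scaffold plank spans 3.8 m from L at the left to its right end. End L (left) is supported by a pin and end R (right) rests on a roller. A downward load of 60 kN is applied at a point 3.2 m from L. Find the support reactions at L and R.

L_x = 0, L_y = 9.474 kN, R_y = 50.53 kN

Taking moments about L: R_y·3.8 − 60·3.2 = 0 → R_y = 192/3.8 = 50.5263 ≈ 50.53 kN.
ΣF_y = 0: L_y + 50.5263 − 60 = 0 → L_y = 9.474 kN.
ΣF_x = 0: no horizontal applied forces, so L_x = 0.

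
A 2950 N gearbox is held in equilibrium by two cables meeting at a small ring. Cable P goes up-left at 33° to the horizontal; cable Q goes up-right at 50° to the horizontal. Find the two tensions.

T_P = 1910 N, T_Q = 2493 N

ΣF_x = 0: −T_P·cos33° + T_Q·cos50° = 0 → T_Q = 1.30474·T_P.
ΣF_y = 0: T_P·sin33° + T_Q·sin50° = 2950.
Substitute: T_P·(0.544639 + 1.30474·0.766044) = 2950 → T_P = 1910.46 ≈ 1910 N.
Then T_Q = 1.30474 × 1910.46 = 2493 N.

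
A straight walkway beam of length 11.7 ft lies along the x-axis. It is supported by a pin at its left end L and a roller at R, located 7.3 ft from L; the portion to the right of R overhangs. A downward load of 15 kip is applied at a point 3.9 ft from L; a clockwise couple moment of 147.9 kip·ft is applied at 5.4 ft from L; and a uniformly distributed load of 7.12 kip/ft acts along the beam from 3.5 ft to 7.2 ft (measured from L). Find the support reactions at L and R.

L_x = 0, L_y = -6.237 kip, R_y = 47.58 kip

Resultant of the distributed load: 7.12 × 3.7 = 26.344 kip at 5.35 ft from L.
Moments about L: R_y·7.3 − 15·3.9 − 147.9 − (7.12·3.7)·5.35 = 0 → R_y = 347.3404/7.3 = 47.5809 ≈ 47.58 kip.
ΣF_y = 0: L_y + 47.5809 − 15 − 7.12·3.7 = 0 → L_y = -6.237 kip.
ΣF_x = 0: no horizontal applied forces, so L_x = 0.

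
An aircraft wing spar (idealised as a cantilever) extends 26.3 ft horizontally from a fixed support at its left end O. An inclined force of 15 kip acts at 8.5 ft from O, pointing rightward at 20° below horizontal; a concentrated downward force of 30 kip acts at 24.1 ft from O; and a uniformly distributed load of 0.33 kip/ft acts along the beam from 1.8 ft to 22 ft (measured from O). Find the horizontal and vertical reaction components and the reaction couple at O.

Resultant of the distributed load: 0.33 × 20.2 = 6.666 kip at 11.9 ft from O.
ΣF_x = 0: O_x + 15·cos20° = 0 → O_x = -14.10 kip.
ΣF_y = 0: O_y − 15·sin20° − 30 − 0.33·20.2 = 0 → O_y = 41.80 kip.
ΣM about O: M_O − 15·sin20°·8.5 − 30·24.1 − (0.33·20.2)·11.9 = 0 → M_O = 845.9 kip·ft.

O_x = -14.10 kip, O_y = 41.80 kip, M_O = 845.9 kip·ft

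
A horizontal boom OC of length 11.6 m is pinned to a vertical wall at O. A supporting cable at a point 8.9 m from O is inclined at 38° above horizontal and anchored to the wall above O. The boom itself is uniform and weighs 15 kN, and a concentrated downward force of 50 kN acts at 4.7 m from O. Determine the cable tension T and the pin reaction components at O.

T = 58.77 kN, O_x = 46.31 kN, O_y = 28.82 kN

ΣM about O: T·sin38°·8.9 − 15·5.8 − 50·4.7 = 0 → T = 322/(8.9·0.615661) = 58.7657 ≈ 58.77 kN.
ΣF_x = 0: O_x − T·cos38° = 0 → O_x = 58.7657 × 0.788011 = 46.31 kN.
ΣF_y = 0: O_y + T·sin38° − 15 − 50 = 0 → O_y = 65 − 58.7657 × 0.615661 = 28.82 kN.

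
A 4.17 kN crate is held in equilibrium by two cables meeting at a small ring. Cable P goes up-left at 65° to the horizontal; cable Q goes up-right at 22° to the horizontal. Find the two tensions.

T_P = 3.872 kN, T_Q = 1.765 kN

ΣF_x = 0: −T_P·cos65° + T_Q·cos22° = 0 → T_Q = 0.455808·T_P.
ΣF_y = 0: T_P·sin65° + T_Q·sin22° = 4.17.
Substitute: T_P·(0.906308 + 0.455808·0.374607) = 4.17 → T_P = 3.87166 ≈ 3.872 kN.
Then T_Q = 0.455808 × 3.87166 = 1.765 kN.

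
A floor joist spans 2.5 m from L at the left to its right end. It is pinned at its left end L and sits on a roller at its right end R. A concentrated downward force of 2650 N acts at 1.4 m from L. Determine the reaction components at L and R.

Taking moments about L: R_y·2.5 − 2650·1.4 = 0 → R_y = 3710/2.5 = 1484 N.
ΣF_y = 0: L_y + 1484 − 2650 = 0 → L_y = 1166 N.
ΣF_x = 0: no horizontal applied forces, so L_x = 0.

L_x = 0, L_y = 1166 N, R_y = 1484 N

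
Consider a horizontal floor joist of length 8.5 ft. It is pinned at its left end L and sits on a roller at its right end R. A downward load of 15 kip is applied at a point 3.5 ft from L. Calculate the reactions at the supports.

L_x = 0, L_y = 8.824 kip, R_y = 6.176 kip

Moments about L: R_y·8.5 − 15·3.5 = 0 → R_y = 52.5/8.5 = 6.17647 ≈ 6.176 kip.
ΣF_y = 0: L_y + 6.17647 − 15 = 0 → L_y = 8.824 kip.
ΣF_x = 0: no horizontal applied forces, so L_x = 0.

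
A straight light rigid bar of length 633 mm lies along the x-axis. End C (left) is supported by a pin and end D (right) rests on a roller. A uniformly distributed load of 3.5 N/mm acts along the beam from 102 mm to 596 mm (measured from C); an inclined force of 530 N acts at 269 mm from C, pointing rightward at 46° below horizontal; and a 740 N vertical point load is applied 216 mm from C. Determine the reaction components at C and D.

Resultant of the distributed load: 3.5 × 494 = 1729 N at 349 mm from C.
Moments about C: D_y·633 − (3.5·494)·349 − 530·sin46°·269 − 740·216 = 0 → D_y = 865817/633 = 1367.8 ≈ 1368 N.
ΣF_y = 0: C_y + 1367.8 − 3.5·494 − 530·sin46° − 740 = 0 → C_y = 1482 N.
ΣF_x = 0: C_x + 530·cos46° = 0 → C_x = -368.2 N.

C_x = -368.2 N, C_y = 1482 N, D_y = 1368 N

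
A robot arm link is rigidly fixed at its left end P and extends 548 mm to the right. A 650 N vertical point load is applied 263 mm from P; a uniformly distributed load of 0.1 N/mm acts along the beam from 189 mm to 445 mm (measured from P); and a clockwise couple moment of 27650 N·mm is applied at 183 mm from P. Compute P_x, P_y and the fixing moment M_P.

Resultant of the distributed load: 0.1 × 256 = 25.6 N at 317 mm from P.
ΣF_x = 0: P_x = 0.
ΣF_y = 0: P_y − 650 − 0.1·256 = 0 → P_y = 675.6 N.
ΣM about P: M_P − 650·263 − (0.1·256)·317 − 27650 = 0 → M_P = 206700 N·mm.

P_x = 0, P_y = 675.6 N, M_P = 206700 N·mm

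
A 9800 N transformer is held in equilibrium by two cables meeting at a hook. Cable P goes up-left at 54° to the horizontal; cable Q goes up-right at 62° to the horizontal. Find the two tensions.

T_P = 5119 N, T_Q = 6409 N

ΣF_x = 0: −T_P·cos54° + T_Q·cos62° = 0 → T_Q = 1.25201·T_P.
ΣF_y = 0: T_P·sin54° + T_Q·sin62° = 9800.
Substitute: T_P·(0.809017 + 1.25201·0.882948) = 9800 → T_P = 5118.89 ≈ 5119 N.
Then T_Q = 1.25201 × 5118.89 = 6409 N.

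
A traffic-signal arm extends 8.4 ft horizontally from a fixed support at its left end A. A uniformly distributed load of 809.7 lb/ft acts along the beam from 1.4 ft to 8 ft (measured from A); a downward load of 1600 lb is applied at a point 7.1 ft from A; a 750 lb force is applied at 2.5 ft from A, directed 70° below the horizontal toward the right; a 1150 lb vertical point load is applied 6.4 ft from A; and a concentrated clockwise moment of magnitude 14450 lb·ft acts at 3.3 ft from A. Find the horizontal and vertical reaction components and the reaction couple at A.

Resultant of the distributed load: 809.7 × 6.6 = 5344.02 lb at 4.7 ft from A.
ΣF_x = 0: A_x + 750·cos70° = 0 → A_x = -256.5 lb.
ΣF_y = 0: A_y − 809.7·6.6 − 1600 − 750·sin70° − 1150 = 0 → A_y = 8799 lb.
ΣM about A: M_A − (809.7·6.6)·4.7 − 1600·7.1 − 750·sin70°·2.5 − 1150·6.4 − 14450 = 0 → M_A = 60050 lb·ft.

A_x = -256.5 lb, A_y = 8799 lb, M_A = 60050 lb·ft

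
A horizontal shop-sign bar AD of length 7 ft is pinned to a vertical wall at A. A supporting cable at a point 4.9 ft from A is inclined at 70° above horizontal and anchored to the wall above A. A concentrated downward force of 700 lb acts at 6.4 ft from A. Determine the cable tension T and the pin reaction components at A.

ΣM about A: T·sin70°·4.9 − 700·6.4 = 0 → T = 4480/(4.9·0.939693) = 972.962 ≈ 973.0 lb.
ΣF_x = 0: A_x − T·cos70° = 0 → A_x = 972.962 × 0.34202 = 332.8 lb.
ΣF_y = 0: A_y + T·sin70° − 700 = 0 → A_y = 700 − 972.962 × 0.939693 = -214.3 lb.

T = 973.0 lb, A_x = 332.8 lb, A_y = -214.3 lb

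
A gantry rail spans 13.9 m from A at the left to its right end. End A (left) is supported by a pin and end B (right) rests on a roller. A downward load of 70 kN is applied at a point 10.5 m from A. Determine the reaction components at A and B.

Moments about A: B_y·13.9 − 70·10.5 = 0 → B_y = 735/13.9 = 52.8777 ≈ 52.88 kN.
ΣF_y = 0: A_y + 52.8777 − 70 = 0 → A_y = 17.12 kN.
ΣF_x = 0: no horizontal applied forces, so A_x = 0.

A_x = 0, A_y = 17.12 kN, B_y = 52.88 kN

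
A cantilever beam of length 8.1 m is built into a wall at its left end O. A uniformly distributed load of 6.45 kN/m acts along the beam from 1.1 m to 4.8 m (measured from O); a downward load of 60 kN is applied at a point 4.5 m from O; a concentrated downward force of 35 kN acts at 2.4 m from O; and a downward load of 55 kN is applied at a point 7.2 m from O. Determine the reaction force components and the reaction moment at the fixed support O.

O_x = 0, O_y = 173.9 kN, M_O = 820.4 kN·m

Resultant of the distributed load: 6.45 × 3.7 = 23.865 kN at 2.95 m from O.
ΣF_x = 0: O_x = 0.
ΣF_y = 0: O_y − 6.45·3.7 − 60 − 35 − 55 = 0 → O_y = 173.9 kN.
ΣM about O: M_O − (6.45·3.7)·2.95 − 60·4.5 − 35·2.4 − 55·7.2 = 0 → M_O = 820.4 kN·m.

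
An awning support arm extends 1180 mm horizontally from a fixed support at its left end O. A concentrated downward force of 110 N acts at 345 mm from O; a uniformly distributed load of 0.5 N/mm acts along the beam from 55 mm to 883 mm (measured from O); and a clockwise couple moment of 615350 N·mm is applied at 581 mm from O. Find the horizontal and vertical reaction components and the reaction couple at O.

Resultant of the distributed load: 0.5 × 828 = 414 N at 469 mm from O.
ΣF_x = 0: O_x = 0.
ΣF_y = 0: O_y − 110 − 0.5·828 = 0 → O_y = 524.0 N.
ΣM about O: M_O − 110·345 − (0.5·828)·469 − 615350 = 0 → M_O = 847500 N·mm.

O_x = 0, O_y = 524.0 N, M_O = 847500 N·mm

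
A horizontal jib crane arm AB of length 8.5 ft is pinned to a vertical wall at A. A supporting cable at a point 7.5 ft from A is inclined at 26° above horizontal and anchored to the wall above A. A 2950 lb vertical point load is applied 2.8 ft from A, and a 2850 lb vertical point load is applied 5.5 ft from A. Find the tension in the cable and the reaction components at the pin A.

T = 7280 lb, A_x = 6543 lb, A_y = 2609 lb

ΣM about A: T·sin26°·7.5 − 2950·2.8 − 2850·5.5 = 0 → T = 23935/(7.5·0.438371) = 7279.98 ≈ 7280 lb.
ΣF_x = 0: A_x − T·cos26° = 0 → A_x = 7279.98 × 0.898794 = 6543 lb.
ΣF_y = 0: A_y + T·sin26° − 2950 − 2850 = 0 → A_y = 5800 − 7279.98 × 0.438371 = 2609 lb.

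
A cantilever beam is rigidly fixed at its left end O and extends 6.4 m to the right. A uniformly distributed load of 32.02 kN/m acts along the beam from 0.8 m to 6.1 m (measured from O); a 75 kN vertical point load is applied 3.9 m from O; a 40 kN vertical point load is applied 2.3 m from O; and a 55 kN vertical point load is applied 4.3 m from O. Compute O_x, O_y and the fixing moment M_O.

Resultant of the distributed load: 32.02 × 5.3 = 169.706 kN at 3.45 m from O.
ΣF_x = 0: O_x = 0.
ΣF_y = 0: O_y − 32.02·5.3 − 75 − 40 − 55 = 0 → O_y = 339.7 kN.
ΣM about O: M_O − (32.02·5.3)·3.45 − 75·3.9 − 40·2.3 − 55·4.3 = 0 → M_O = 1206 kN·m.

O_x = 0, O_y = 339.7 kN, M_O = 1206 kN·m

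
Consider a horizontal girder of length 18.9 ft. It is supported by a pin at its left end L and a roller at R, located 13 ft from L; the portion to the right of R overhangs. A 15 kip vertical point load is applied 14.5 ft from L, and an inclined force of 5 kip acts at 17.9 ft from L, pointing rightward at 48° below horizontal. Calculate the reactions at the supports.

Moments about L: R_y·13 − 15·14.5 − 5·sin48°·17.9 = 0 → R_y = 284.011/13 = 21.847 ≈ 21.85 kip.
ΣF_y = 0: L_y + 21.847 − 15 − 5·sin48° = 0 → L_y = -3.131 kip.
ΣF_x = 0: L_x + 5·cos48° = 0 → L_x = -3.346 kip.

L_x = -3.346 kip, L_y = -3.131 kip, R_y = 21.85 kip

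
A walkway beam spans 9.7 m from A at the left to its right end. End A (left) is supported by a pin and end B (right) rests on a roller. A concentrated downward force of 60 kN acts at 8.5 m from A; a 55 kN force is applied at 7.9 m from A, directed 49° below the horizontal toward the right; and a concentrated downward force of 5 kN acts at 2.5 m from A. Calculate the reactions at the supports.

A_x = -36.08 kN, A_y = 18.84 kN, B_y = 87.67 kN

ΣM about A: B_y·9.7 − 60·8.5 − 55·sin49°·7.9 − 5·2.5 = 0 → B_y = 850.421/9.7 = 87.6723 ≈ 87.67 kN.
ΣF_y = 0: A_y + 87.6723 − 60 − 55·sin49° − 5 = 0 → A_y = 18.84 kN.
ΣF_x = 0: A_x + 55·cos49° = 0 → A_x = -36.08 kN.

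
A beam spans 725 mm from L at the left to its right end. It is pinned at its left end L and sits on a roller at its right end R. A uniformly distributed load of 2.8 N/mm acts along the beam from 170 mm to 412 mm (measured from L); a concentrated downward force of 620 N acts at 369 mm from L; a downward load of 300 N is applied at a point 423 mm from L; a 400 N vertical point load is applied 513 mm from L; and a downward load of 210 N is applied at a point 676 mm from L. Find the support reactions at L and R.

Resultant of the distributed load: 2.8 × 242 = 677.6 N at 291 mm from L.
ΣM about L: R_y·725 − (2.8·242)·291 − 620·369 − 300·423 − 400·513 − 210·676 = 0 → R_y = 900021.6/725 = 1241.41 ≈ 1241 N.
ΣF_y = 0: L_y + 1241.41 − 2.8·242 − 620 − 300 − 400 − 210 = 0 → L_y = 966.2 N.
ΣF_x = 0: no horizontal applied forces, so L_x = 0.

L_x = 0, L_y = 966.2 N, R_y = 1241 N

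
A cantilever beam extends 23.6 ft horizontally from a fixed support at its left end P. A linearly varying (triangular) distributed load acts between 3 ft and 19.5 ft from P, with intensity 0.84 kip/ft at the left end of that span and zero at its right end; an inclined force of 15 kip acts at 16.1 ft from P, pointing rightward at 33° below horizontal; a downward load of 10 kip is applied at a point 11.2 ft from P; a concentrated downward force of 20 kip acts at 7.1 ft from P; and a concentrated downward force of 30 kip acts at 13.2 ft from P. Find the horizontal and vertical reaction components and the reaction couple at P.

Resultant of the triangular load: ½ × 0.84 × 16.5 = 6.93 kip, acting at 8.5 ft from P (one-third of the span from the peak).
ΣF_x = 0: P_x + 15·cos33° = 0 → P_x = -12.58 kip.
ΣF_y = 0: P_y − ½·0.84·16.5 − 15·sin33° − 10 − 20 − 30 = 0 → P_y = 75.10 kip.
ΣM about P: M_P − (½·0.84·16.5)·8.5 − 15·sin33°·16.1 − 10·11.2 − 20·7.1 − 30·13.2 = 0 → M_P = 840.4 kip·ft.

P_x = -12.58 kip, P_y = 75.10 kip, M_P = 840.4 kip·ft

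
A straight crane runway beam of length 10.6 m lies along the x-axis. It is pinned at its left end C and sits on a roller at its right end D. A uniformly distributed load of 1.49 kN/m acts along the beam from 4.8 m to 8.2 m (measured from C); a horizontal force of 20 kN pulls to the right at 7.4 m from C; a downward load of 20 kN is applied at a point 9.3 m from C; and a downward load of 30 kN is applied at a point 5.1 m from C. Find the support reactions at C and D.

C_x = -20.00 kN, C_y = 19.98 kN, D_y = 35.09 kN

Resultant of the distributed load: 1.49 × 3.4 = 5.066 kN at 6.5 m from C.
Taking moments about C: D_y·10.6 − (1.49·3.4)·6.5 − 20·9.3 − 30·5.1 = 0 → D_y = 371.929/10.6 = 35.0876 ≈ 35.09 kN.
ΣF_y = 0: C_y + 35.0876 − 1.49·3.4 − 20 − 30 = 0 → C_y = 19.98 kN.
ΣF_x = 0: C_x + 20 = 0 → C_x = -20.00 kN.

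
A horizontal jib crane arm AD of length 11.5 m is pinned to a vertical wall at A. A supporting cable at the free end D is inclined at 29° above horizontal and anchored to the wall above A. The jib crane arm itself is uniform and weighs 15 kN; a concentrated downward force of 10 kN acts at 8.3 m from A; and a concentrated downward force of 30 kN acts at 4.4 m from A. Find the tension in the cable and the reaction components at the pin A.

ΣM about A: T·sin29°·11.5 − 15·5.75 − 10·8.3 − 30·4.4 = 0 → T = 301.25/(11.5·0.48481) = 54.0328 ≈ 54.03 kN.
ΣF_x = 0: A_x − T·cos29° = 0 → A_x = 54.0328 × 0.87462 = 47.26 kN.
ΣF_y = 0: A_y + T·sin29° − 15 − 10 − 30 = 0 → A_y = 55 − 54.0328 × 0.48481 = 28.80 kN.

T = 54.03 kN, A_x = 47.26 kN, A_y = 28.80 kN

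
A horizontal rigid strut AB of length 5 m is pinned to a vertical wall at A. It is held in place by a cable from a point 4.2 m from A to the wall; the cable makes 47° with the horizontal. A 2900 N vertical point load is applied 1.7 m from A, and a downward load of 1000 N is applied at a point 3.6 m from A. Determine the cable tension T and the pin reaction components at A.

ΣM about A: T·sin47°·4.2 − 2900·1.7 − 1000·3.6 = 0 → T = 8530/(4.2·0.731354) = 2776.98 ≈ 2777 N.
ΣF_x = 0: A_x − T·cos47° = 0 → A_x = 2776.98 × 0.681998 = 1894 N.
ΣF_y = 0: A_y + T·sin47° − 2900 − 1000 = 0 → A_y = 3900 − 2776.98 × 0.731354 = 1869 N.

T = 2777 N, A_x = 1894 N, A_y = 1869 N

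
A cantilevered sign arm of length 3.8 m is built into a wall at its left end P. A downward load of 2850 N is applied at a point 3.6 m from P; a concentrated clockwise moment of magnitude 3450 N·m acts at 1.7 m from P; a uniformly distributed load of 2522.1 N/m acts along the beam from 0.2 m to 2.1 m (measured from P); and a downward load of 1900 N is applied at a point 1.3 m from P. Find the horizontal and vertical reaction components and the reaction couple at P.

Resultant of the distributed load: 2522.1 × 1.9 = 4791.99 N at 1.15 m from P.
ΣF_x = 0: P_x = 0.
ΣF_y = 0: P_y − 2850 − 2522.1·1.9 − 1900 = 0 → P_y = 9542 N.
ΣM about P: M_P − 2850·3.6 − 3450 − (2522.1·1.9)·1.15 − 1900·1.3 = 0 → M_P = 21690 N·m.

P_x = 0, P_y = 9542 N, M_P = 21690 N·m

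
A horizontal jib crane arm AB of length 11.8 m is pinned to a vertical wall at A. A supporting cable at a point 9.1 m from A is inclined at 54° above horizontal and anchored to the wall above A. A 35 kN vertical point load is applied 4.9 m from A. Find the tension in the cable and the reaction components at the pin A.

T = 23.30 kN, A_x = 13.69 kN, A_y = 16.15 kN

ΣM about A: T·sin54°·9.1 − 35·4.9 = 0 → T = 171.5/(9.1·0.809017) = 23.2951 ≈ 23.30 kN.
ΣF_x = 0: A_x − T·cos54° = 0 → A_x = 23.2951 × 0.587785 = 13.69 kN.
ΣF_y = 0: A_y + T·sin54° − 35 = 0 → A_y = 35 − 23.2951 × 0.809017 = 16.15 kN.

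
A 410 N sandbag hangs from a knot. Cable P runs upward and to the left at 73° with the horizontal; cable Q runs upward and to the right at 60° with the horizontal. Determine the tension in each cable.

ΣF_x = 0: −T_P·cos73° + T_Q·cos60° = 0 → T_Q = 0.584743·T_P.
ΣF_y = 0: T_P·sin73° + T_Q·sin60° = 410.
Substitute: T_P·(0.956305 + 0.584743·0.866025) = 410 → T_P = 280.302 ≈ 280.3 N.
Then T_Q = 0.584743 × 280.302 = 163.9 N.

T_P = 280.3 N, T_Q = 163.9 N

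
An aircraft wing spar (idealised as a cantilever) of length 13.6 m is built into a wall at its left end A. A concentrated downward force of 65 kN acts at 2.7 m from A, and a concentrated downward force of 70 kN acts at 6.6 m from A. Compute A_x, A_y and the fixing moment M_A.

A_x = 0, A_y = 135.0 kN, M_A = 637.5 kN·m

ΣF_x = 0: A_x = 0.
ΣF_y = 0: A_y − 65 − 70 = 0 → A_y = 135.0 kN.
ΣM about A: M_A − 65·2.7 − 70·6.6 = 0 → M_A = 637.5 kN·m.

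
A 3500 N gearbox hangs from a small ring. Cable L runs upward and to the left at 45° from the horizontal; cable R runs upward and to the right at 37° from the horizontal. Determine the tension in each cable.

ΣF_x = 0: −T_L·cos45° + T_R·cos37° = 0 → T_R = 0.885394·T_L.
ΣF_y = 0: T_L·sin45° + T_R·sin37° = 3500.
Substitute: T_L·(0.707107 + 0.885394·0.601815) = 3500 → T_L = 2822.69 ≈ 2823 N.
Then T_R = 0.885394 × 2822.69 = 2499 N.

T_L = 2823 N, T_R = 2499 N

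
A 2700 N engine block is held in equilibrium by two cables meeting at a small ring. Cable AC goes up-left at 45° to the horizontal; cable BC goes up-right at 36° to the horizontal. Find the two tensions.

T_AC = 2212 N, T_BC = 1933 N

ΣF_x = 0: −T_AC·cos45° + T_BC·cos36° = 0 → T_BC = 0.874032·T_AC.
ΣF_y = 0: T_AC·sin45° + T_BC·sin36° = 2700.
Substitute: T_AC·(0.707107 + 0.874032·0.587785) = 2700 → T_AC = 2211.57 ≈ 2212 N.
Then T_BC = 0.874032 × 2211.57 = 1933 N.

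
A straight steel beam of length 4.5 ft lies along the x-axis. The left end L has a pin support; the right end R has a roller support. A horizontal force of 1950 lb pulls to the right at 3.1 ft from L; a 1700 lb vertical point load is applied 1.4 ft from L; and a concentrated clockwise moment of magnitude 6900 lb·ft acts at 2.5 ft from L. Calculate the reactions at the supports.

Taking moments about L: R_y·4.5 − 1700·1.4 − 6900 = 0 → R_y = 9280/4.5 = 2062.22 ≈ 2062 lb.
ΣF_y = 0: L_y + 2062.22 − 1700 = 0 → L_y = -362.2 lb.
ΣF_x = 0: L_x + 1950 = 0 → L_x = -1950 lb.

L_x = -1950 lb, L_y = -362.2 lb, R_y = 2062 lb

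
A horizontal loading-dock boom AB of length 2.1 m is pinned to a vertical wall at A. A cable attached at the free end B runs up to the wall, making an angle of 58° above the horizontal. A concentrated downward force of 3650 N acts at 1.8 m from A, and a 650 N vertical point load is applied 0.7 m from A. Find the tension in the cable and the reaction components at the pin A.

T = 3945 N, A_x = 2090 N, A_y = 954.8 N

ΣM about A: T·sin58°·2.1 − 3650·1.8 − 650·0.7 = 0 → T = 7025/(2.1·0.848048) = 3944.63 ≈ 3945 N.
ΣF_x = 0: A_x − T·cos58° = 0 → A_x = 3944.63 × 0.529919 = 2090 N.
ΣF_y = 0: A_y + T·sin58° − 3650 − 650 = 0 → A_y = 4300 − 3944.63 × 0.848048 = 954.8 N.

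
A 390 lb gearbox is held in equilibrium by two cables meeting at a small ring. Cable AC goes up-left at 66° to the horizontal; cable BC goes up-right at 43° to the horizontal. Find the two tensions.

ΣF_x = 0: −T_AC·cos66° + T_BC·cos43° = 0 → T_BC = 0.556142·T_AC.
ΣF_y = 0: T_AC·sin66° + T_BC·sin43° = 390.
Substitute: T_AC·(0.913545 + 0.556142·0.681998) = 390 → T_AC = 301.663 ≈ 301.7 lb.
Then T_BC = 0.556142 × 301.663 = 167.8 lb.

T_AC = 301.7 lb, T_BC = 167.8 lb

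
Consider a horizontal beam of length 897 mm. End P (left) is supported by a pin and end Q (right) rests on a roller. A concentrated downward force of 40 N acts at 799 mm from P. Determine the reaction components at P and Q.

P_x = 0, P_y = 4.370 N, Q_y = 35.63 N

Moments about P: Q_y·897 − 40·799 = 0 → Q_y = 31960/897 = 35.6299 ≈ 35.63 N.
ΣF_y = 0: P_y + 35.6299 − 40 = 0 → P_y = 4.370 N.
ΣF_x = 0: no horizontal applied forces, so P_x = 0.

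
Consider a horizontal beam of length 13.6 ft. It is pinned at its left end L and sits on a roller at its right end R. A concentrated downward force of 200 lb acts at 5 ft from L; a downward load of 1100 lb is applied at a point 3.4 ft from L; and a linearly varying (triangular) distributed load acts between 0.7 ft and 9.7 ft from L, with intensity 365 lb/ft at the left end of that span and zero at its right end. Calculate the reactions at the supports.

Resultant of the triangular load: ½ × 365 × 9 = 1642.5 lb, acting at 3.7 ft from L (one-third of the span from the peak).
Taking moments about L: R_y·13.6 − 200·5 − 1100·3.4 − (½·365·9)·3.7 = 0 → R_y = 10817.25/13.6 = 795.386 ≈ 795.4 lb.
ΣF_y = 0: L_y + 795.386 − 200 − 1100 − ½·365·9 = 0 → L_y = 2147 lb.
ΣF_x = 0: no horizontal applied forces, so L_x = 0.

L_x = 0, L_y = 2147 lb, R_y = 795.4 lb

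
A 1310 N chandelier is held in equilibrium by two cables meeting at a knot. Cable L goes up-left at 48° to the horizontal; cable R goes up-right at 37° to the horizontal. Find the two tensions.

T_L = 1050 N, T_R = 879.9 N

ΣF_x = 0: −T_L·cos48° + T_R·cos37° = 0 → T_R = 0.837842·T_L.
ΣF_y = 0: T_L·sin48° + T_R·sin37° = 1310.
Substitute: T_L·(0.743145 + 0.837842·0.601815) = 1310 → T_L = 1050.21 ≈ 1050 N.
Then T_R = 0.837842 × 1050.21 = 879.9 N.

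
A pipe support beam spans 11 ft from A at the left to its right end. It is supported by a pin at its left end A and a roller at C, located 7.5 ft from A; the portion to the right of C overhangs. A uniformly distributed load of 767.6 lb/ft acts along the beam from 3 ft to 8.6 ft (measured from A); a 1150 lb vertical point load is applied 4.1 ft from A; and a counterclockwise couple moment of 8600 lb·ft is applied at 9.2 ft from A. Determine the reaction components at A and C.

Resultant of the distributed load: 767.6 × 5.6 = 4298.56 lb at 5.8 ft from A.
ΣM about A: C_y·7.5 − (767.6·5.6)·5.8 − 1150·4.1 + 8600 = 0 → C_y = 21046.648/7.5 = 2806.22 ≈ 2806 lb.
ΣF_y = 0: A_y + 2806.22 − 767.6·5.6 − 1150 = 0 → A_y = 2642 lb.
ΣF_x = 0: no horizontal applied forces, so A_x = 0.

A_x = 0, A_y = 2642 lb, C_y = 2806 lb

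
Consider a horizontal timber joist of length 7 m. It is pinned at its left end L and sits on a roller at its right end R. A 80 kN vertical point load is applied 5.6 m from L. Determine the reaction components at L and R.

L_x = 0, L_y = 16.00 kN, R_y = 64.00 kN

ΣM about L: R_y·7 − 80·5.6 = 0 → R_y = 448/7 = 64.00 kN.
ΣF_y = 0: L_y + 64 − 80 = 0 → L_y = 16.00 kN.
ΣF_x = 0: no horizontal applied forces, so L_x = 0.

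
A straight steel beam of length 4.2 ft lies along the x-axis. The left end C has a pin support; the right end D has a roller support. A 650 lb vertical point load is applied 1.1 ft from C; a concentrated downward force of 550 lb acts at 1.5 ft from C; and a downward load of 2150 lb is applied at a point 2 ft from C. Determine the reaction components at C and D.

C_x = 0, C_y = 1960 lb, D_y = 1390 lb

Taking moments about C: D_y·4.2 − 650·1.1 − 550·1.5 − 2150·2 = 0 → D_y = 5840/4.2 = 1390.48 ≈ 1390 lb.
ΣF_y = 0: C_y + 1390.48 − 650 − 550 − 2150 = 0 → C_y = 1960 lb.
ΣF_x = 0: no horizontal applied forces, so C_x = 0.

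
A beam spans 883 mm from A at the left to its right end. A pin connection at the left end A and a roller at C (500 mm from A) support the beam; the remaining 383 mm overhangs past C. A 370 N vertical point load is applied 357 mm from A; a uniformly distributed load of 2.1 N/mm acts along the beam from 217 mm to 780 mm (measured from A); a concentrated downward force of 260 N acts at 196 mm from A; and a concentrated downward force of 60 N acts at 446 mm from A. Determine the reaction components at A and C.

Resultant of the distributed load: 2.1 × 563 = 1182.3 N at 498.5 mm from A.
Taking moments about A: C_y·500 − 370·357 − (2.1·563)·498.5 − 260·196 − 60·446 = 0 → C_y = 799186.55/500 = 1598.37 ≈ 1598 N.
ΣF_y = 0: A_y + 1598.37 − 370 − 2.1·563 − 260 − 60 = 0 → A_y = 273.9 N.
ΣF_x = 0: no horizontal applied forces, so A_x = 0.

A_x = 0, A_y = 273.9 N, C_y = 1598 N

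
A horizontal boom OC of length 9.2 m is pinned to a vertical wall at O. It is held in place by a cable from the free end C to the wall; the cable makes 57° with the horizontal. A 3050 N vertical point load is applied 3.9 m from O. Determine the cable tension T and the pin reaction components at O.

ΣM about O: T·sin57°·9.2 − 3050·3.9 = 0 → T = 11895/(9.2·0.838671) = 1541.65 ≈ 1542 N.
ΣF_x = 0: O_x − T·cos57° = 0 → O_x = 1541.65 × 0.544639 = 839.6 N.
ΣF_y = 0: O_y + T·sin57° − 3050 = 0 → O_y = 3050 − 1541.65 × 0.838671 = 1757 N.

T = 1542 N, O_x = 839.6 N, O_y = 1757 N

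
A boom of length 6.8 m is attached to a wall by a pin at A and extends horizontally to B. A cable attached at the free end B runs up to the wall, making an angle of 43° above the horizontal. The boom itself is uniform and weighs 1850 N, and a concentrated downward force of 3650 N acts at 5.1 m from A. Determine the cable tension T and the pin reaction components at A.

ΣM about A: T·sin43°·6.8 − 1850·3.4 − 3650·5.1 = 0 → T = 24905/(6.8·0.681998) = 5370.25 ≈ 5370 N.
ΣF_x = 0: A_x − T·cos43° = 0 → A_x = 5370.25 × 0.731354 = 3928 N.
ΣF_y = 0: A_y + T·sin43° − 1850 − 3650 = 0 → A_y = 5500 − 5370.25 × 0.681998 = 1838 N.

T = 5370 N, A_x = 3928 N, A_y = 1838 N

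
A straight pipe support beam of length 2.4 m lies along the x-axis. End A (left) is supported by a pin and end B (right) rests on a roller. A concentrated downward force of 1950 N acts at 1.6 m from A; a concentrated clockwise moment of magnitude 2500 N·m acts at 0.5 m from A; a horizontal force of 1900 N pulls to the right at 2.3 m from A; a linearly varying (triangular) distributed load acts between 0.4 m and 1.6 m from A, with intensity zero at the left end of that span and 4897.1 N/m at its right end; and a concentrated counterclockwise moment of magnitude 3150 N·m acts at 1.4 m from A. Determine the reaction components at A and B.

A_x = -1900 N, A_y = 2390 N, B_y = 2498 N

Resultant of the triangular load: ½ × 4897.1 × 1.2 = 2938.26 N, acting at 1.2 m from A (one-third of the span from the peak).
Taking moments about A: B_y·2.4 − 1950·1.6 − 2500 − (½·4897.1·1.2)·1.2 + 3150 = 0 → B_y = 5995.912/2.4 = 2498.3 ≈ 2498 N.
ΣF_y = 0: A_y + 2498.3 − 1950 − ½·4897.1·1.2 = 0 → A_y = 2390 N.
ΣF_x = 0: A_x + 1900 = 0 → A_x = -1900 N.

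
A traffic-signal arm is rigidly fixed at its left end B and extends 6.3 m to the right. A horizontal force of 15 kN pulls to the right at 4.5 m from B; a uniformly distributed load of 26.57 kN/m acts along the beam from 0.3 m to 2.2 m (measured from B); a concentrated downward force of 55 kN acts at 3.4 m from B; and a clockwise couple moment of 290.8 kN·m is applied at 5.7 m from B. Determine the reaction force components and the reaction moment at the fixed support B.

Resultant of the distributed load: 26.57 × 1.9 = 50.483 kN at 1.25 m from B.
ΣF_x = 0: B_x + 15 = 0 → B_x = -15.00 kN.
ΣF_y = 0: B_y − 26.57·1.9 − 55 = 0 → B_y = 105.5 kN.
ΣM about B: M_B − (26.57·1.9)·1.25 − 55·3.4 − 290.8 = 0 → M_B = 540.9 kN·m.

B_x = -15.00 kN, B_y = 105.5 kN, M_B = 540.9 kN·m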